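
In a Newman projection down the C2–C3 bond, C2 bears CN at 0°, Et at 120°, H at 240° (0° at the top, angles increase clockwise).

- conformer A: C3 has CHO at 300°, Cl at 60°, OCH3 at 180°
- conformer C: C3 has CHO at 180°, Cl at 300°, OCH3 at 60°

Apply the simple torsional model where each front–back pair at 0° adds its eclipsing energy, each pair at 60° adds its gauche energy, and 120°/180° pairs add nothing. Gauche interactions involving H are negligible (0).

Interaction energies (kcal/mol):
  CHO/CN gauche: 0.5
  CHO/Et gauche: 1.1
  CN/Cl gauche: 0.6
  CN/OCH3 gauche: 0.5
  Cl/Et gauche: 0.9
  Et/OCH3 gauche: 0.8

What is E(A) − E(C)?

-0.2 kcal/mol

A (staggered): CN(0°)/CHO(300°) gauche 0.5; CN(0°)/Cl(60°) gauche 0.6; Et(120°)/Cl(60°) gauche 0.9; Et(120°)/OCH3(180°) gauche 0.8 → 2.8 kcal/mol.
C (staggered): CN(0°)/Cl(300°) gauche 0.6; CN(0°)/OCH3(60°) gauche 0.5; Et(120°)/CHO(180°) gauche 1.1; Et(120°)/OCH3(60°) gauche 0.8 → 3.0 kcal/mol.
E(A) − E(C) = 2.8 − 3.0 = -0.2 kcal/mol.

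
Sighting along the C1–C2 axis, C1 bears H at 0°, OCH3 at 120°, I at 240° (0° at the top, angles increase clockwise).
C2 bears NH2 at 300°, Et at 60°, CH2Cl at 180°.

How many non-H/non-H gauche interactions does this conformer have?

4

Non-H gauche pairs: OCH3(120°)/Et(60°); OCH3(120°)/CH2Cl(180°); I(240°)/NH2(300°); I(240°)/CH2Cl(180°) — 4 interactions.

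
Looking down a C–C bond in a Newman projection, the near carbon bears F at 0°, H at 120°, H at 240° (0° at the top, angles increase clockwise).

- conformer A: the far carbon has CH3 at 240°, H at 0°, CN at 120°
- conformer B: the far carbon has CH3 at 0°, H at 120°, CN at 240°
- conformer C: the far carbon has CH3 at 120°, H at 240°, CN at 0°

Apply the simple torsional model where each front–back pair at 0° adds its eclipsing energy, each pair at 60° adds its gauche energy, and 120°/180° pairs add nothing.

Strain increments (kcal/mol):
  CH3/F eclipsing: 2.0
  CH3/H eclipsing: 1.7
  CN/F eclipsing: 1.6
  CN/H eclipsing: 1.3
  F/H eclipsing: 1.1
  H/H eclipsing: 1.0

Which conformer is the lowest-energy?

A

A (eclipsed): F(0°)/H(0°) eclipsed 1.1; H(120°)/CN(120°) eclipsed 1.3; H(240°)/CH3(240°) eclipsed 1.7 → 4.1 kcal/mol.
B (eclipsed): F(0°)/CH3(0°) eclipsed 2.0; H(120°)/H(120°) eclipsed 1.0; H(240°)/CN(240°) eclipsed 1.3 → 4.3 kcal/mol.
C (eclipsed): F(0°)/CN(0°) eclipsed 1.6; H(120°)/CH3(120°) eclipsed 1.7; H(240°)/H(240°) eclipsed 1.0 → 4.3 kcal/mol.
A has the lowest total (4.1 kcal/mol).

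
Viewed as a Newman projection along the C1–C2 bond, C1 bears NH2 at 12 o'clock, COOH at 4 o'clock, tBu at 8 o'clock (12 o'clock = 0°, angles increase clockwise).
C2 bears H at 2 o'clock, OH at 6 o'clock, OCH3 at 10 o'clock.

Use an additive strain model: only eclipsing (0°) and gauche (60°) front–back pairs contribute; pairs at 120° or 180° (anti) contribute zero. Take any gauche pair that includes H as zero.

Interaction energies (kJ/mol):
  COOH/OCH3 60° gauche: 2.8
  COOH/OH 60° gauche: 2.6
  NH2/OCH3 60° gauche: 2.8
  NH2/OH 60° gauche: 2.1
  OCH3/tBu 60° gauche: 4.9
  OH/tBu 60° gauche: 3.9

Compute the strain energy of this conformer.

This conformer is staggered. NH2 at 0° is gauche with OCH3 at 300° (2.8); COOH at 120° is gauche with OH at 180° (2.6); tBu at 240° is gauche with OH at 180° (3.9); tBu at 240° is gauche with OCH3 at 300° (4.9). Total 14.2 kJ/mol.

14.2 kJ/mol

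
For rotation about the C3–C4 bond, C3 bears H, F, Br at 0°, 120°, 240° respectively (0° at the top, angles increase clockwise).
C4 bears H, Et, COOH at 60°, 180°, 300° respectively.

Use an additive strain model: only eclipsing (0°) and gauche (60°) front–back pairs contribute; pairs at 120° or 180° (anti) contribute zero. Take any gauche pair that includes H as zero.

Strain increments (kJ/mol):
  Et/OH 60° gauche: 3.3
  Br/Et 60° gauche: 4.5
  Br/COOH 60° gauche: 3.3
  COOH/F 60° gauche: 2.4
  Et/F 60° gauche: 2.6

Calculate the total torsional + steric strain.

This conformer (staggered): F(120°)/Et(180°) gauche 2.6; Br(240°)/Et(180°) gauche 4.5; Br(240°)/COOH(300°) gauche 3.3 → 10.4 kJ/mol.

10.4 kJ/mol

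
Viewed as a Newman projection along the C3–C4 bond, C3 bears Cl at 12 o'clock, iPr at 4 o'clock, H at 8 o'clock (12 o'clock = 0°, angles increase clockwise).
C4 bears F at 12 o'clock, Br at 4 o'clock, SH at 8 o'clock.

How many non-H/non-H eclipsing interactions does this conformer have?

2

Non-H eclipsing pairs: Cl(0°)/F(0°); iPr(120°)/Br(120°) — 2 interactions.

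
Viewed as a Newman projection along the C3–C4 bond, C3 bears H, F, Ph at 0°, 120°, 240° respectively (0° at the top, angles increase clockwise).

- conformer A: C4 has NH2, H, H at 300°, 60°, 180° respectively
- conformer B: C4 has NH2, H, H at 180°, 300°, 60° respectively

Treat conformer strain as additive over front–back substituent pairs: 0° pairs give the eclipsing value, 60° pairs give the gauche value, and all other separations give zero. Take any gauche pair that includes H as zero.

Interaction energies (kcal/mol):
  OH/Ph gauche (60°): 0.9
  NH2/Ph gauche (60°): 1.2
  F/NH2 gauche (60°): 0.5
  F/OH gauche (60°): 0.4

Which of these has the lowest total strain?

A

A (staggered): Ph(240°)/NH2(300°) gauche 1.2 → 1.2 kcal/mol.
B (staggered): F(120°)/NH2(180°) gauche 0.5; Ph(240°)/NH2(180°) gauche 1.2 → 1.7 kcal/mol.
A has the lowest total (1.2 kcal/mol).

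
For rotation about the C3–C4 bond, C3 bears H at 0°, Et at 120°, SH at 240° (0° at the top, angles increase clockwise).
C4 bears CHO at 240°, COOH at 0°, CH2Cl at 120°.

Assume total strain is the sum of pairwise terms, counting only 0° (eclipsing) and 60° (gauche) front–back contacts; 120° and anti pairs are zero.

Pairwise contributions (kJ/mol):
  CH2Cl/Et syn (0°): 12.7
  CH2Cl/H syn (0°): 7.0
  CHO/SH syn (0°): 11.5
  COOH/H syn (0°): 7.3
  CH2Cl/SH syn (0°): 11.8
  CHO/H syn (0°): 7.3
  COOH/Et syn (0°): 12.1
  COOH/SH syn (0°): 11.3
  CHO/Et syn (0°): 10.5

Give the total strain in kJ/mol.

This conformer is eclipsed. H at 0° is eclipsed with COOH at 0° (7.3); Et at 120° is eclipsed with CH2Cl at 120° (12.7); SH at 240° is eclipsed with CHO at 240° (11.5). Total 31.5 kJ/mol.

31.5 kJ/mol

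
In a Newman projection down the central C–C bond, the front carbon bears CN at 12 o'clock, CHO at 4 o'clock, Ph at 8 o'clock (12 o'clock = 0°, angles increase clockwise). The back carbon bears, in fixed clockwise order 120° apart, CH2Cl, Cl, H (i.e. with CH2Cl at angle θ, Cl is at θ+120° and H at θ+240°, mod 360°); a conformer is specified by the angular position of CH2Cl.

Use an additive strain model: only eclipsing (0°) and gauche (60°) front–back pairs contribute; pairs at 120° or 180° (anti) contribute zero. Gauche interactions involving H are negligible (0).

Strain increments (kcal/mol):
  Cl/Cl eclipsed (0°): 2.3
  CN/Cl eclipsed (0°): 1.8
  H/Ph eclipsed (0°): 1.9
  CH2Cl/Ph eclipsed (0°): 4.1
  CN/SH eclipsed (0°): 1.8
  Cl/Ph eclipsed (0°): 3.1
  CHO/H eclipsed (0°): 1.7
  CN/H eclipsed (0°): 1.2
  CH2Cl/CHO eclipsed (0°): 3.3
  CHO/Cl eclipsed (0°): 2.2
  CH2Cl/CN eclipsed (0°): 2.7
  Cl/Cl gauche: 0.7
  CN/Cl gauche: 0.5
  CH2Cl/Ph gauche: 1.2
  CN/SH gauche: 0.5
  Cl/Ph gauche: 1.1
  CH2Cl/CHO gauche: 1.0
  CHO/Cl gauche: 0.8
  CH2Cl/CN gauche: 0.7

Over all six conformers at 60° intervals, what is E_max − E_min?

4.4 kcal/mol

CH2Cl at 0° (eclipsed): CN–CH2Cl eclipsed, CHO–Cl eclipsed, Ph–H eclipsed; 2.7 + 2.2 + 1.9 = 6.8 kcal/mol.
CH2Cl at 60° (staggered): CN–CH2Cl gauche, CHO–CH2Cl gauche, CHO–Cl gauche, Ph–Cl gauche; 0.7 + 1.0 + 0.8 + 1.1 = 3.6 kcal/mol.
CH2Cl at 120° (eclipsed): CN–H eclipsed, CHO–CH2Cl eclipsed, Ph–Cl eclipsed; 1.2 + 3.3 + 3.1 = 7.6 kcal/mol.
CH2Cl at 180° (staggered): CN–Cl gauche, CHO–CH2Cl gauche, Ph–CH2Cl gauche, Ph–Cl gauche; 0.5 + 1.0 + 1.2 + 1.1 = 3.8 kcal/mol.
CH2Cl at 240° (eclipsed): CN–Cl eclipsed, CHO–H eclipsed, Ph–CH2Cl eclipsed; 1.8 + 1.7 + 4.1 = 7.6 kcal/mol.
CH2Cl at 300° (staggered): CN–CH2Cl gauche, CN–Cl gauche, CHO–Cl gauche, Ph–CH2Cl gauche; 0.7 + 0.5 + 0.8 + 1.2 = 3.2 kcal/mol.
Max at 120° (7.6 kcal/mol), min at 300° (3.2 kcal/mol); barrier = 4.4 kcal/mol.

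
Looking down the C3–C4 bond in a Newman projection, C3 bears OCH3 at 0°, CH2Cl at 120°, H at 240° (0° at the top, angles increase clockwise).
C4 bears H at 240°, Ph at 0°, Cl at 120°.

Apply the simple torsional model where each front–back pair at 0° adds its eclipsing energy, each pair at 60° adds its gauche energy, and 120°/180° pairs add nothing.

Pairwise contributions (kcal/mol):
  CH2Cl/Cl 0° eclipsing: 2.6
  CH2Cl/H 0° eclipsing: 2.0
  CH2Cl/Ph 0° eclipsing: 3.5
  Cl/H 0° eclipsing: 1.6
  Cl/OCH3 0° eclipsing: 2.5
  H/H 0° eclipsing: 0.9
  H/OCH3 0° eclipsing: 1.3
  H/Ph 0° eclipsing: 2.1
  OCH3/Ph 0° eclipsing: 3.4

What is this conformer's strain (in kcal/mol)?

6.9 kcal/mol

This conformer (eclipsed): OCH3–Ph eclipsed, CH2Cl–Cl eclipsed, H–H eclipsed; 3.4 + 2.6 + 0.9 = 6.9 kcal/mol.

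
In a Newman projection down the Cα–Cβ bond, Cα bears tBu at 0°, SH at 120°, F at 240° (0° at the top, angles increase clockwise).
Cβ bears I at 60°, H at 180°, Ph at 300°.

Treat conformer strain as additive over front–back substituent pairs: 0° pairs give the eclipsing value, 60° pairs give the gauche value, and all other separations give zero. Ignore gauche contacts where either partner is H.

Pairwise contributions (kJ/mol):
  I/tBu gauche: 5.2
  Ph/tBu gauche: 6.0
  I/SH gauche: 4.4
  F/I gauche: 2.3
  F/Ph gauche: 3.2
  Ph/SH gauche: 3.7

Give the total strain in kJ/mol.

18.8 kJ/mol

This conformer is staggered. tBu at 0° is gauche with I at 60° (5.2); tBu at 0° is gauche with Ph at 300° (6.0); SH at 120° is gauche with I at 60° (4.4); F at 240° is gauche with Ph at 300° (3.2). Total 18.8 kJ/mol.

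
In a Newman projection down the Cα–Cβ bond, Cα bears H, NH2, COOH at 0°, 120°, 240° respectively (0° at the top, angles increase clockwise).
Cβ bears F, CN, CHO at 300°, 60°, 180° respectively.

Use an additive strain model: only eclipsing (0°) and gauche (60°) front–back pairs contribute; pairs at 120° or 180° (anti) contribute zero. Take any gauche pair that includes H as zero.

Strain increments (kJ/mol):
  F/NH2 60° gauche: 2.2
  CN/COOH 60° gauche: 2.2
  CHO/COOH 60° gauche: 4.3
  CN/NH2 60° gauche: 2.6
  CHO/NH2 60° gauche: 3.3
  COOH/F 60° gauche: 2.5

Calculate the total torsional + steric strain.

This conformer (staggered): NH2(120°)/CN(60°) gauche 2.6; NH2(120°)/CHO(180°) gauche 3.3; COOH(240°)/F(300°) gauche 2.5; COOH(240°)/CHO(180°) gauche 4.3 → 12.7 kJ/mol.

12.7 kJ/mol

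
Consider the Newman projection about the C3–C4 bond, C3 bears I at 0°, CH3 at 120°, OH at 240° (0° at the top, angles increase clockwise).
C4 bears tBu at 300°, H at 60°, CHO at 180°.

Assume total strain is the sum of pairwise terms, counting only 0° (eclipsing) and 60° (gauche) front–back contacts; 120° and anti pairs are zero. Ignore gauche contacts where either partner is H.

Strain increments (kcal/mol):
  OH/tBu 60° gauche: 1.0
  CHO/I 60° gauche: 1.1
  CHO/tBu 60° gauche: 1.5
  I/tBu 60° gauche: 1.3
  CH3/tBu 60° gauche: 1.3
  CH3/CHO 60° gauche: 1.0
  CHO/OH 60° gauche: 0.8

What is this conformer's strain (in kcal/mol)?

This conformer (staggered): I–tBu gauche, CH3–CHO gauche, OH–tBu gauche, OH–CHO gauche; 1.3 + 1.0 + 1.0 + 0.8 = 4.1 kcal/mol.

4.1 kcal/mol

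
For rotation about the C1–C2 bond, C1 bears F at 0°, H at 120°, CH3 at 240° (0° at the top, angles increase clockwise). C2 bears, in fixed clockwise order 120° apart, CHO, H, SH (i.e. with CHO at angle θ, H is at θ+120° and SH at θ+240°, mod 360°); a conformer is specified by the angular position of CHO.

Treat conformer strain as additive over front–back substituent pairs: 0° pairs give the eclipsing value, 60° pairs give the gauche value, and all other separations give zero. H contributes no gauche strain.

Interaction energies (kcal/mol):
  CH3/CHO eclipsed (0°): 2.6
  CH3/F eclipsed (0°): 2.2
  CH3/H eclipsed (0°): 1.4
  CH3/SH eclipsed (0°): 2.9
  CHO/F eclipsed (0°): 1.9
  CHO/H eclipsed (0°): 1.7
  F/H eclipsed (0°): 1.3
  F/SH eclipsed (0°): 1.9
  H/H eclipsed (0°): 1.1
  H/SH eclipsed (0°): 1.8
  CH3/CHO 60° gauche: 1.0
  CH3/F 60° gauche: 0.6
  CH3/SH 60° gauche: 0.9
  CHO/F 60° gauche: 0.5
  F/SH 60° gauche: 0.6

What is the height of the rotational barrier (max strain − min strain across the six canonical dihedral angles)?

4.3 kcal/mol

CHO at 0° is eclipsed. F at 0° is eclipsed with CHO at 0° (1.9); H at 120° is eclipsed with H at 120° (1.1); CH3 at 240° is eclipsed with SH at 240° (2.9). Total 5.9 kcal/mol.
CHO at 60° is staggered. F at 0° is gauche with CHO at 60° (0.5); F at 0° is gauche with SH at 300° (0.6); CH3 at 240° is gauche with SH at 300° (0.9). Total 2.0 kcal/mol.
CHO at 120° is eclipsed. F at 0° is eclipsed with SH at 0° (1.9); H at 120° is eclipsed with CHO at 120° (1.7); CH3 at 240° is eclipsed with H at 240° (1.4). Total 5.0 kcal/mol.
CHO at 180° is staggered. F at 0° is gauche with SH at 60° (0.6); CH3 at 240° is gauche with CHO at 180° (1.0). Total 1.6 kcal/mol.
CHO at 240° is eclipsed. F at 0° is eclipsed with H at 0° (1.3); H at 120° is eclipsed with SH at 120° (1.8); CH3 at 240° is eclipsed with CHO at 240° (2.6). Total 5.7 kcal/mol.
CHO at 300° is staggered. F at 0° is gauche with CHO at 300° (0.5); CH3 at 240° is gauche with CHO at 300° (1.0); CH3 at 240° is gauche with SH at 180° (0.9). Total 2.4 kcal/mol.
Max at 0° (5.9 kcal/mol), min at 180° (1.6 kcal/mol); barrier = 4.3 kcal/mol.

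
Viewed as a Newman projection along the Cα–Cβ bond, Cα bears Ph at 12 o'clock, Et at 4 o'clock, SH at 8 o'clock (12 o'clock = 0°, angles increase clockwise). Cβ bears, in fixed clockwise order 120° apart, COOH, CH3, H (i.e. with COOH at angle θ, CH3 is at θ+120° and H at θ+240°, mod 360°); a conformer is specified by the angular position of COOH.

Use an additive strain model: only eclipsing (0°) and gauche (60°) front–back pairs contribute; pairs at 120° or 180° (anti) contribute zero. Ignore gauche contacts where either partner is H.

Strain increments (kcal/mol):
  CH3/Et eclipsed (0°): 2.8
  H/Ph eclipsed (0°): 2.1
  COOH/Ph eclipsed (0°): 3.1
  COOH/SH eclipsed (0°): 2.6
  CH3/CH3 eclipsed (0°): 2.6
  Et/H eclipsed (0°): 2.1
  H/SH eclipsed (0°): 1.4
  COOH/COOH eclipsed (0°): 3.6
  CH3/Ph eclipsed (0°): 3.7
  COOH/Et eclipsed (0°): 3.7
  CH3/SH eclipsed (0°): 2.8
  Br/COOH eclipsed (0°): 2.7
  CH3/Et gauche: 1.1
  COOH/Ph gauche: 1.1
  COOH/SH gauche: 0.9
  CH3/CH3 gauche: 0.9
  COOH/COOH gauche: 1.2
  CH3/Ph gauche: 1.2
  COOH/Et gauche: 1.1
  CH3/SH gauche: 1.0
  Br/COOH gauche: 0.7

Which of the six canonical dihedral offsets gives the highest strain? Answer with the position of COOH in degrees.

120°

COOH at 0° is eclipsed. Ph at 0° is eclipsed with COOH at 0° (3.1); Et at 120° is eclipsed with CH3 at 120° (2.8); SH at 240° is eclipsed with H at 240° (1.4). Total 7.3 kcal/mol.
COOH at 60° is staggered. Ph at 0° is gauche with COOH at 60° (1.1); Et at 120° is gauche with COOH at 60° (1.1); Et at 120° is gauche with CH3 at 180° (1.1); SH at 240° is gauche with CH3 at 180° (1.0). Total 4.3 kcal/mol.
COOH at 120° is eclipsed. Ph at 0° is eclipsed with H at 0° (2.1); Et at 120° is eclipsed with COOH at 120° (3.7); SH at 240° is eclipsed with CH3 at 240° (2.8). Total 8.6 kcal/mol.
COOH at 180° is staggered. Ph at 0° is gauche with CH3 at 300° (1.2); Et at 120° is gauche with COOH at 180° (1.1); SH at 240° is gauche with COOH at 180° (0.9); SH at 240° is gauche with CH3 at 300° (1.0). Total 4.2 kcal/mol.
COOH at 240° is eclipsed. Ph at 0° is eclipsed with CH3 at 0° (3.7); Et at 120° is eclipsed with H at 120° (2.1); SH at 240° is eclipsed with COOH at 240° (2.6). Total 8.4 kcal/mol.
COOH at 300° is staggered. Ph at 0° is gauche with COOH at 300° (1.1); Ph at 0° is gauche with CH3 at 60° (1.2); Et at 120° is gauche with CH3 at 60° (1.1); SH at 240° is gauche with COOH at 300° (0.9). Total 4.3 kcal/mol.
The maximum (8.6 kcal/mol) occurs with COOH at 120°.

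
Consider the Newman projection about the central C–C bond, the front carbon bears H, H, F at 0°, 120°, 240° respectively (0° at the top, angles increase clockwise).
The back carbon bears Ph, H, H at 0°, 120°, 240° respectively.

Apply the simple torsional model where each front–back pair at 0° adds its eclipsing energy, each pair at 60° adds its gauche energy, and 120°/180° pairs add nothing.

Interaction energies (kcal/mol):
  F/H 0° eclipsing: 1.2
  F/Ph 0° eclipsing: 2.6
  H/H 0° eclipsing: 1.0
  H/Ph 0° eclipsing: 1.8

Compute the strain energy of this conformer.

This conformer is eclipsed. H at 0° is eclipsed with Ph at 0° (1.8); H at 120° is eclipsed with H at 120° (1.0); F at 240° is eclipsed with H at 240° (1.2). Total 4.0 kcal/mol.

4.0 kcal/mol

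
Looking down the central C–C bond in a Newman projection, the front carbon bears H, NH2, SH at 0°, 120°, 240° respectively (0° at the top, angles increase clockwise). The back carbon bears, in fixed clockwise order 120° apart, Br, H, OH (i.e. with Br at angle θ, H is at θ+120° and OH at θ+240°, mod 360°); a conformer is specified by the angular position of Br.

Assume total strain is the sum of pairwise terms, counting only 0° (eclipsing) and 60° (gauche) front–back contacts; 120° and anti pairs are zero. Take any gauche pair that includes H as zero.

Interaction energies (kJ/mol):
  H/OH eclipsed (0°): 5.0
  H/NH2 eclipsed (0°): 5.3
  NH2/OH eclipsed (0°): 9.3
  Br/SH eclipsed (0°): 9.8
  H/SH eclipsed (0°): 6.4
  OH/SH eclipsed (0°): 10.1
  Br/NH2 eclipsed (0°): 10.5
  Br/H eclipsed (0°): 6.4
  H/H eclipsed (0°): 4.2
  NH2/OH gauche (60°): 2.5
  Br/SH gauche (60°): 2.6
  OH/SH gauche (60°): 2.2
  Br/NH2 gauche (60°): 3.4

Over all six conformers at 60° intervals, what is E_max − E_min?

Br at 0° (eclipsed): H–Br eclipsed, NH2–H eclipsed, SH–OH eclipsed; 6.4 + 5.3 + 10.1 = 21.8 kJ/mol.
Br at 60° (staggered): NH2–Br gauche, SH–OH gauche; 3.4 + 2.2 = 5.6 kJ/mol.
Br at 120° (eclipsed): H–OH eclipsed, NH2–Br eclipsed, SH–H eclipsed; 5.0 + 10.5 + 6.4 = 21.9 kJ/mol.
Br at 180° (staggered): NH2–Br gauche, NH2–OH gauche, SH–Br gauche; 3.4 + 2.5 + 2.6 = 8.5 kJ/mol.
Br at 240° (eclipsed): H–H eclipsed, NH2–OH eclipsed, SH–Br eclipsed; 4.2 + 9.3 + 9.8 = 23.3 kJ/mol.
Br at 300° (staggered): NH2–OH gauche, SH–Br gauche, SH–OH gauche; 2.5 + 2.6 + 2.2 = 7.3 kJ/mol.
Max at 240° (23.3 kJ/mol), min at 60° (5.6 kJ/mol); barrier = 17.7 kJ/mol.

17.7 kJ/mol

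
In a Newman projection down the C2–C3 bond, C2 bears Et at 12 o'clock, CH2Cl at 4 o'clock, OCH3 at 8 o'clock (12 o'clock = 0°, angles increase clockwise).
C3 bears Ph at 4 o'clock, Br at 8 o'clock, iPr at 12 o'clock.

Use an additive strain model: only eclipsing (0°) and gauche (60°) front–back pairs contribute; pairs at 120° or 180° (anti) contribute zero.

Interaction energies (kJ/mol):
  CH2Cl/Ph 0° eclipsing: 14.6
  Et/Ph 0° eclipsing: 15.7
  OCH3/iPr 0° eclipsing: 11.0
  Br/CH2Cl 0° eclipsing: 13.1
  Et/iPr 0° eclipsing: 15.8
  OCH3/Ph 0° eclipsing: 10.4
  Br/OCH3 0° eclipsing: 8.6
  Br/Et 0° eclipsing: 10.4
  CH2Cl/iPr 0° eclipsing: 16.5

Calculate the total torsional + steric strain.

39.0 kJ/mol

This conformer is eclipsed. Et at 0° is eclipsed with iPr at 0° (15.8); CH2Cl at 120° is eclipsed with Ph at 120° (14.6); OCH3 at 240° is eclipsed with Br at 240° (8.6). Total 39.0 kJ/mol.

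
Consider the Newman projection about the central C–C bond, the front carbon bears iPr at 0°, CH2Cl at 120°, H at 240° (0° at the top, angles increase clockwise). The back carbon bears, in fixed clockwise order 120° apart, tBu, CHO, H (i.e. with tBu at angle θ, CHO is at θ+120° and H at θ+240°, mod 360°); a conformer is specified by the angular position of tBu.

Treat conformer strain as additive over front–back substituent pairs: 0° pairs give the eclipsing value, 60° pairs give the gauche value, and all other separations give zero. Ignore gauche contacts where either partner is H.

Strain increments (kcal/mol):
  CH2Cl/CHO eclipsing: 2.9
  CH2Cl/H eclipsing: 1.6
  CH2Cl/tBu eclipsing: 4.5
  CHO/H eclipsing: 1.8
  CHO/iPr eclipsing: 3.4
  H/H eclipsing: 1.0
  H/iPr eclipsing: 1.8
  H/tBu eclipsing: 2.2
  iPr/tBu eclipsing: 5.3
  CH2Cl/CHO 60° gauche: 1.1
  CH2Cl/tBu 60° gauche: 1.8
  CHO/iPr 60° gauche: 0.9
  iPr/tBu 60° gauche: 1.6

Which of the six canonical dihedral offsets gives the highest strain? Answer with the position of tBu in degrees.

tBu at 0° (eclipsed): iPr(0°)/tBu(0°) eclipsed 5.3; CH2Cl(120°)/CHO(120°) eclipsed 2.9; H(240°)/H(240°) eclipsed 1.0 → 9.2 kcal/mol.
tBu at 60° (staggered): iPr(0°)/tBu(60°) gauche 1.6; CH2Cl(120°)/tBu(60°) gauche 1.8; CH2Cl(120°)/CHO(180°) gauche 1.1 → 4.5 kcal/mol.
tBu at 120° (eclipsed): iPr(0°)/H(0°) eclipsed 1.8; CH2Cl(120°)/tBu(120°) eclipsed 4.5; H(240°)/CHO(240°) eclipsed 1.8 → 8.1 kcal/mol.
tBu at 180° (staggered): iPr(0°)/CHO(300°) gauche 0.9; CH2Cl(120°)/tBu(180°) gauche 1.8 → 2.7 kcal/mol.
tBu at 240° (eclipsed): iPr(0°)/CHO(0°) eclipsed 3.4; CH2Cl(120°)/H(120°) eclipsed 1.6; H(240°)/tBu(240°) eclipsed 2.2 → 7.2 kcal/mol.
tBu at 300° (staggered): iPr(0°)/tBu(300°) gauche 1.6; iPr(0°)/CHO(60°) gauche 0.9; CH2Cl(120°)/CHO(60°) gauche 1.1 → 3.6 kcal/mol.
The maximum (9.2 kcal/mol) occurs with tBu at 0°.

0°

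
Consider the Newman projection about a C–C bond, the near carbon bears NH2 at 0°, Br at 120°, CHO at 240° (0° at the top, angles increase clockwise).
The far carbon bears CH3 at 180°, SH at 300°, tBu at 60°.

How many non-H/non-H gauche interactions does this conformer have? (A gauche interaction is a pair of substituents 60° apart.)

6

Non-H gauche pairs: NH2(0°)/SH(300°); NH2(0°)/tBu(60°); Br(120°)/CH3(180°); Br(120°)/tBu(60°); CHO(240°)/CH3(180°); CHO(240°)/SH(300°) — 6 interactions.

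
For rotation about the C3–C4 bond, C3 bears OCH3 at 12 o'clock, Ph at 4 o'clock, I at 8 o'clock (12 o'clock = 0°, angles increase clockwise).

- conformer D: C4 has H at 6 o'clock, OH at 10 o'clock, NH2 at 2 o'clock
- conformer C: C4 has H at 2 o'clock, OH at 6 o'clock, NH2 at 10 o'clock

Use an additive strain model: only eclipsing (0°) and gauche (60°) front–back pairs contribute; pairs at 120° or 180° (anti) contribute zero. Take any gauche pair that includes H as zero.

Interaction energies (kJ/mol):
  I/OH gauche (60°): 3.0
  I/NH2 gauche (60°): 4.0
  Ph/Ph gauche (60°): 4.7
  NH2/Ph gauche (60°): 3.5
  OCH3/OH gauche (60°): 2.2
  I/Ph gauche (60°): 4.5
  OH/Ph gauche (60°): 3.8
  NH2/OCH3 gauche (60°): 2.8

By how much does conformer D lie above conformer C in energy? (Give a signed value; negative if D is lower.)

D (staggered): OCH3–OH gauche, OCH3–NH2 gauche, Ph–NH2 gauche, I–OH gauche; 2.2 + 2.8 + 3.5 + 3.0 = 11.5 kJ/mol.
C (staggered): OCH3–NH2 gauche, Ph–OH gauche, I–OH gauche, I–NH2 gauche; 2.8 + 3.8 + 3.0 + 4.0 = 13.6 kJ/mol.
E(D) − E(C) = 11.5 − 13.6 = -2.1 kJ/mol.

-2.1 kJ/mol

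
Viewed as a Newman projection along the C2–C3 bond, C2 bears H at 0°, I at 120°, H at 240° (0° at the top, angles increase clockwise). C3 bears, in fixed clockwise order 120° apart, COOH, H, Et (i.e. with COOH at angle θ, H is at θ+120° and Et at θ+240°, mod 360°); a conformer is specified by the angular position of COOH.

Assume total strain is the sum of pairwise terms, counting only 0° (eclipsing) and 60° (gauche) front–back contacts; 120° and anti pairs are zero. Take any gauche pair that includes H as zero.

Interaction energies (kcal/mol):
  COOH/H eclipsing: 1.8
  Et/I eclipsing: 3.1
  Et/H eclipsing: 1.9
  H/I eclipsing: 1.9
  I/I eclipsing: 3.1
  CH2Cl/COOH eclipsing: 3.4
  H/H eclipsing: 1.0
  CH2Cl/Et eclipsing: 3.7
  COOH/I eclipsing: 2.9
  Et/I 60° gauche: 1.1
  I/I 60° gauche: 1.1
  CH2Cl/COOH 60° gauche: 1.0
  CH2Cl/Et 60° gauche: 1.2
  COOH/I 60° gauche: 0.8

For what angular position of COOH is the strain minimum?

COOH at 0° is eclipsed. H at 0° is eclipsed with COOH at 0° (1.8); I at 120° is eclipsed with H at 120° (1.9); H at 240° is eclipsed with Et at 240° (1.9). Total 5.6 kcal/mol.
COOH at 60° is staggered. I at 120° is gauche with COOH at 60° (0.8). Total 0.8 kcal/mol.
COOH at 120° is eclipsed. H at 0° is eclipsed with Et at 0° (1.9); I at 120° is eclipsed with COOH at 120° (2.9); H at 240° is eclipsed with H at 240° (1.0). Total 5.8 kcal/mol.
COOH at 180° is staggered. I at 120° is gauche with COOH at 180° (0.8); I at 120° is gauche with Et at 60° (1.1). Total 1.9 kcal/mol.
COOH at 240° is eclipsed. H at 0° is eclipsed with H at 0° (1.0); I at 120° is eclipsed with Et at 120° (3.1); H at 240° is eclipsed with COOH at 240° (1.8). Total 5.9 kcal/mol.
COOH at 300° is staggered. I at 120° is gauche with Et at 180° (1.1). Total 1.1 kcal/mol.
The minimum (0.8 kcal/mol) occurs with COOH at 60°.

60°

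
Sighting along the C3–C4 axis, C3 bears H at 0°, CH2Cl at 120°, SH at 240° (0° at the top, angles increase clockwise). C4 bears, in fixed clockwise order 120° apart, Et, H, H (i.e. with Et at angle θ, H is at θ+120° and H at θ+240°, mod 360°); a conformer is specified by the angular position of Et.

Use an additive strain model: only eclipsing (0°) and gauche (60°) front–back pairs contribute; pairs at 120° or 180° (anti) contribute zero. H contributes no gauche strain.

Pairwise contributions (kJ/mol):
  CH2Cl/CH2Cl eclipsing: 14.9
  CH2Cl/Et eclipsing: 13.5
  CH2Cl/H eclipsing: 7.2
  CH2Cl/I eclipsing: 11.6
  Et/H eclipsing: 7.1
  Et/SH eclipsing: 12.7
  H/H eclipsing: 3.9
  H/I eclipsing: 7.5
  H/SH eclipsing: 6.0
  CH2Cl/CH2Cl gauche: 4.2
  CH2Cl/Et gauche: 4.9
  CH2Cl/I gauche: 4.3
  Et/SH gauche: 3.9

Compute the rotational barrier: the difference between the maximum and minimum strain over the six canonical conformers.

19.9 kJ/mol

Et at 0° is eclipsed. H at 0° is eclipsed with Et at 0° (7.1); CH2Cl at 120° is eclipsed with H at 120° (7.2); SH at 240° is eclipsed with H at 240° (6.0). Total 20.3 kJ/mol.
Et at 60° is staggered. CH2Cl at 120° is gauche with Et at 60° (4.9). Total 4.9 kJ/mol.
Et at 120° is eclipsed. H at 0° is eclipsed with H at 0° (3.9); CH2Cl at 120° is eclipsed with Et at 120° (13.5); SH at 240° is eclipsed with H at 240° (6.0). Total 23.4 kJ/mol.
Et at 180° is staggered. CH2Cl at 120° is gauche with Et at 180° (4.9); SH at 240° is gauche with Et at 180° (3.9). Total 8.8 kJ/mol.
Et at 240° is eclipsed. H at 0° is eclipsed with H at 0° (3.9); CH2Cl at 120° is eclipsed with H at 120° (7.2); SH at 240° is eclipsed with Et at 240° (12.7). Total 23.8 kJ/mol.
Et at 300° is staggered. SH at 240° is gauche with Et at 300° (3.9). Total 3.9 kJ/mol.
Max at 240° (23.8 kJ/mol), min at 300° (3.9 kJ/mol); barrier = 19.9 kJ/mol.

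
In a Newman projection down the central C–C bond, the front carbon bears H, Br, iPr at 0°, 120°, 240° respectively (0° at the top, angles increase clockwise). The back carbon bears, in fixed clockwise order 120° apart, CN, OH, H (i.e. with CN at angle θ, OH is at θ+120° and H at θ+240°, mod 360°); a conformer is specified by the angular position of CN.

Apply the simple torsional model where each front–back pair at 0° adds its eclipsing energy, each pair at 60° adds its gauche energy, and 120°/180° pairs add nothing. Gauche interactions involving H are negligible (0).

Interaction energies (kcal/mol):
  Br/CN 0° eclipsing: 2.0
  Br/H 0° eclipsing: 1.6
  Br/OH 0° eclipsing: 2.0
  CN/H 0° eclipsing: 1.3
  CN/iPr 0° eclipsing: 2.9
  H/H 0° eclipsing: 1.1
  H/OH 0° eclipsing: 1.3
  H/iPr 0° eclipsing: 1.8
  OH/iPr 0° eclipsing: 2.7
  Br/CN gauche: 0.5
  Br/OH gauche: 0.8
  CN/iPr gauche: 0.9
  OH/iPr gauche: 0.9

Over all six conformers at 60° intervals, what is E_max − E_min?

CN at 0° is eclipsed. H at 0° is eclipsed with CN at 0° (1.3); Br at 120° is eclipsed with OH at 120° (2.0); iPr at 240° is eclipsed with H at 240° (1.8). Total 5.1 kcal/mol.
CN at 60° is staggered. Br at 120° is gauche with CN at 60° (0.5); Br at 120° is gauche with OH at 180° (0.8); iPr at 240° is gauche with OH at 180° (0.9). Total 2.2 kcal/mol.
CN at 120° is eclipsed. H at 0° is eclipsed with H at 0° (1.1); Br at 120° is eclipsed with CN at 120° (2.0); iPr at 240° is eclipsed with OH at 240° (2.7). Total 5.8 kcal/mol.
CN at 180° is staggered. Br at 120° is gauche with CN at 180° (0.5); iPr at 240° is gauche with CN at 180° (0.9); iPr at 240° is gauche with OH at 300° (0.9). Total 2.3 kcal/mol.
CN at 240° is eclipsed. H at 0° is eclipsed with OH at 0° (1.3); Br at 120° is eclipsed with H at 120° (1.6); iPr at 240° is eclipsed with CN at 240° (2.9). Total 5.8 kcal/mol.
CN at 300° is staggered. Br at 120° is gauche with OH at 60° (0.8); iPr at 240° is gauche with CN at 300° (0.9). Total 1.7 kcal/mol.
Max at 120° (5.8 kcal/mol), min at 300° (1.7 kcal/mol); barrier = 4.1 kcal/mol.

4.1 kcal/mol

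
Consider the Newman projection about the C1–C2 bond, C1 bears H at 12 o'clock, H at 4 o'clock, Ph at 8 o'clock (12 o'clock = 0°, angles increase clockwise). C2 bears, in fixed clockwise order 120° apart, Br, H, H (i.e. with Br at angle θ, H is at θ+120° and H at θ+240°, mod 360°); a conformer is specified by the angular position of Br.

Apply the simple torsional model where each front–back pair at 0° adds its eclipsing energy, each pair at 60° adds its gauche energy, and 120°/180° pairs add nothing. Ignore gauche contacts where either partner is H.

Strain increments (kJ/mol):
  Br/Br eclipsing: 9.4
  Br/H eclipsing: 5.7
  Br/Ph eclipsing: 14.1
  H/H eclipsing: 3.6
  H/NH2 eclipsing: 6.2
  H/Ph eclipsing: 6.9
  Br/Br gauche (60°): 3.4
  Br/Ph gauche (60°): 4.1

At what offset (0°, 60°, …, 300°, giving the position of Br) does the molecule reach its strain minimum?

Br at 0° (eclipsed): H(0°)/Br(0°) eclipsed 5.7; H(120°)/H(120°) eclipsed 3.6; Ph(240°)/H(240°) eclipsed 6.9 → 16.2 kJ/mol.
Br at 60° (staggered): no non-H gauche contacts → 0.0 kJ/mol.
Br at 120° (eclipsed): H(0°)/H(0°) eclipsed 3.6; H(120°)/Br(120°) eclipsed 5.7; Ph(240°)/H(240°) eclipsed 6.9 → 16.2 kJ/mol.
Br at 180° (staggered): Ph(240°)/Br(180°) gauche 4.1 → 4.1 kJ/mol.
Br at 240° (eclipsed): H(0°)/H(0°) eclipsed 3.6; H(120°)/H(120°) eclipsed 3.6; Ph(240°)/Br(240°) eclipsed 14.1 → 21.3 kJ/mol.
Br at 300° (staggered): Ph(240°)/Br(300°) gauche 4.1 → 4.1 kJ/mol.
The minimum (0.0 kJ/mol) occurs with Br at 60°.

60°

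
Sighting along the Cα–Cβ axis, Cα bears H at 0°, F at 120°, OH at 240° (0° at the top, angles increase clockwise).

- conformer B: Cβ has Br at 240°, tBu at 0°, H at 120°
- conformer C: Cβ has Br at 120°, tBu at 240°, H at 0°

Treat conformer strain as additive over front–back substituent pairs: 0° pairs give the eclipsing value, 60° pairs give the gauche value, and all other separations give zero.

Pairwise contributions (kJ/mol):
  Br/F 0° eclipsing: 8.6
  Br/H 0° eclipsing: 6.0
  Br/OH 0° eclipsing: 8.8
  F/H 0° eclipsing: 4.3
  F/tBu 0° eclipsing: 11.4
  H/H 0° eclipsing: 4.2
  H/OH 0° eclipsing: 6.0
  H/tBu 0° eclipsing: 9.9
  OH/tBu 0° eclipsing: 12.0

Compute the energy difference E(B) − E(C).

B (eclipsed): H(0°)/tBu(0°) eclipsed 9.9; F(120°)/H(120°) eclipsed 4.3; OH(240°)/Br(240°) eclipsed 8.8 → 23.0 kJ/mol.
C (eclipsed): H(0°)/H(0°) eclipsed 4.2; F(120°)/Br(120°) eclipsed 8.6; OH(240°)/tBu(240°) eclipsed 12.0 → 24.8 kJ/mol.
E(B) − E(C) = 23.0 − 24.8 = -1.8 kJ/mol.

-1.8 kJ/mol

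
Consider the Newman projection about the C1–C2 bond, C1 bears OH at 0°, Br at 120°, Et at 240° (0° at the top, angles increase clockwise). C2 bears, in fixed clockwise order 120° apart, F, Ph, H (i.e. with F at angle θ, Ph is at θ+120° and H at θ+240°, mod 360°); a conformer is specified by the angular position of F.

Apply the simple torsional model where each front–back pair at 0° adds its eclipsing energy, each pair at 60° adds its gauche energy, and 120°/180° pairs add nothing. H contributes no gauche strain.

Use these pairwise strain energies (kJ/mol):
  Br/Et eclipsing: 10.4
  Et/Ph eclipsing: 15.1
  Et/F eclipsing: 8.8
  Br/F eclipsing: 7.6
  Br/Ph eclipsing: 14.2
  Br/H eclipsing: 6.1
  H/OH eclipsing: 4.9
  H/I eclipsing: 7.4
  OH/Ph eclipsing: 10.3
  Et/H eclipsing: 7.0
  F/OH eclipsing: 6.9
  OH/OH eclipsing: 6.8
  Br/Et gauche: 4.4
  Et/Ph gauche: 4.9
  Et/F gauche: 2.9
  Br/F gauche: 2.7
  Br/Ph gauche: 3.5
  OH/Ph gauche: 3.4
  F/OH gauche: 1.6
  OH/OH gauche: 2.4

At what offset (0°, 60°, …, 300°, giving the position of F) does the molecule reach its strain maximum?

F at 0° is eclipsed. OH at 0° is eclipsed with F at 0° (6.9); Br at 120° is eclipsed with Ph at 120° (14.2); Et at 240° is eclipsed with H at 240° (7.0). Total 28.1 kJ/mol.
F at 60° is staggered. OH at 0° is gauche with F at 60° (1.6); Br at 120° is gauche with F at 60° (2.7); Br at 120° is gauche with Ph at 180° (3.5); Et at 240° is gauche with Ph at 180° (4.9). Total 12.7 kJ/mol.
F at 120° is eclipsed. OH at 0° is eclipsed with H at 0° (4.9); Br at 120° is eclipsed with F at 120° (7.6); Et at 240° is eclipsed with Ph at 240° (15.1). Total 27.6 kJ/mol.
F at 180° is staggered. OH at 0° is gauche with Ph at 300° (3.4); Br at 120° is gauche with F at 180° (2.7); Et at 240° is gauche with F at 180° (2.9); Et at 240° is gauche with Ph at 300° (4.9). Total 13.9 kJ/mol.
F at 240° is eclipsed. OH at 0° is eclipsed with Ph at 0° (10.3); Br at 120° is eclipsed with H at 120° (6.1); Et at 240° is eclipsed with F at 240° (8.8). Total 25.2 kJ/mol.
F at 300° is staggered. OH at 0° is gauche with F at 300° (1.6); OH at 0° is gauche with Ph at 60° (3.4); Br at 120° is gauche with Ph at 60° (3.5); Et at 240° is gauche with F at 300° (2.9). Total 11.4 kJ/mol.
The maximum (28.1 kJ/mol) occurs with F at 0°.

0°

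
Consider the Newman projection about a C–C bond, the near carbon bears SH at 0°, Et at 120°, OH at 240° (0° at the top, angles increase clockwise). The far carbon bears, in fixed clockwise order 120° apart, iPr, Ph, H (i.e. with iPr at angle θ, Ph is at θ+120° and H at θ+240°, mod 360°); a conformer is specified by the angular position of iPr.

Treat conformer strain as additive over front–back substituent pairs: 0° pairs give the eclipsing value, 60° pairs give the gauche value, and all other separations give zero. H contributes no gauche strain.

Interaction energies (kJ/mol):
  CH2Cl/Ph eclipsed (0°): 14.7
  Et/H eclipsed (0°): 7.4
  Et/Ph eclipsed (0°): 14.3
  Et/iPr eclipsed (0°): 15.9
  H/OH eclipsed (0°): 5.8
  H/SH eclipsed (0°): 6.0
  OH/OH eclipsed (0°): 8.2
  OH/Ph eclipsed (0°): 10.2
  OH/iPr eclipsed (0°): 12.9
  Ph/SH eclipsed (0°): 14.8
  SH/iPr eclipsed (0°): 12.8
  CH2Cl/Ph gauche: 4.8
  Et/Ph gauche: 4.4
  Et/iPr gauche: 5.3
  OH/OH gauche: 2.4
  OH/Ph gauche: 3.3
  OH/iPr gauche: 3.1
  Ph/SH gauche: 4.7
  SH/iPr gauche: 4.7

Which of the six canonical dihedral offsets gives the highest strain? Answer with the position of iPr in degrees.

240°

iPr at 0° (eclipsed): SH(0°)/iPr(0°) eclipsed 12.8; Et(120°)/Ph(120°) eclipsed 14.3; OH(240°)/H(240°) eclipsed 5.8 → 32.9 kJ/mol.
iPr at 60° (staggered): SH(0°)/iPr(60°) gauche 4.7; Et(120°)/iPr(60°) gauche 5.3; Et(120°)/Ph(180°) gauche 4.4; OH(240°)/Ph(180°) gauche 3.3 → 17.7 kJ/mol.
iPr at 120° (eclipsed): SH(0°)/H(0°) eclipsed 6.0; Et(120°)/iPr(120°) eclipsed 15.9; OH(240°)/Ph(240°) eclipsed 10.2 → 32.1 kJ/mol.
iPr at 180° (staggered): SH(0°)/Ph(300°) gauche 4.7; Et(120°)/iPr(180°) gauche 5.3; OH(240°)/iPr(180°) gauche 3.1; OH(240°)/Ph(300°) gauche 3.3 → 16.4 kJ/mol.
iPr at 240° (eclipsed): SH(0°)/Ph(0°) eclipsed 14.8; Et(120°)/H(120°) eclipsed 7.4; OH(240°)/iPr(240°) eclipsed 12.9 → 35.1 kJ/mol.
iPr at 300° (staggered): SH(0°)/iPr(300°) gauche 4.7; SH(0°)/Ph(60°) gauche 4.7; Et(120°)/Ph(60°) gauche 4.4; OH(240°)/iPr(300°) gauche 3.1 → 16.9 kJ/mol.
The maximum (35.1 kJ/mol) occurs with iPr at 240°.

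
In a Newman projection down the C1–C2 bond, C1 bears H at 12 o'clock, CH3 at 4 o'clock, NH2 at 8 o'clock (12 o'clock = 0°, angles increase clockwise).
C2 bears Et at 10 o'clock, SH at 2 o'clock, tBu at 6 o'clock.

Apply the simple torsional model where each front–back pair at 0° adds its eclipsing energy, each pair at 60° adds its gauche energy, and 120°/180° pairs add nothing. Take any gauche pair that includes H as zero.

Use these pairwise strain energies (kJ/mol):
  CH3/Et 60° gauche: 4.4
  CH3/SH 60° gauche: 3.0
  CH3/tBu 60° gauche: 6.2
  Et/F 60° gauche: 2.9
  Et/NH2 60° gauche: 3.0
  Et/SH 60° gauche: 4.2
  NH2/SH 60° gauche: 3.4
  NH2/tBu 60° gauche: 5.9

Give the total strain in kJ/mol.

18.1 kJ/mol

This conformer (staggered): CH3(120°)/SH(60°) gauche 3.0; CH3(120°)/tBu(180°) gauche 6.2; NH2(240°)/Et(300°) gauche 3.0; NH2(240°)/tBu(180°) gauche 5.9 → 18.1 kJ/mol.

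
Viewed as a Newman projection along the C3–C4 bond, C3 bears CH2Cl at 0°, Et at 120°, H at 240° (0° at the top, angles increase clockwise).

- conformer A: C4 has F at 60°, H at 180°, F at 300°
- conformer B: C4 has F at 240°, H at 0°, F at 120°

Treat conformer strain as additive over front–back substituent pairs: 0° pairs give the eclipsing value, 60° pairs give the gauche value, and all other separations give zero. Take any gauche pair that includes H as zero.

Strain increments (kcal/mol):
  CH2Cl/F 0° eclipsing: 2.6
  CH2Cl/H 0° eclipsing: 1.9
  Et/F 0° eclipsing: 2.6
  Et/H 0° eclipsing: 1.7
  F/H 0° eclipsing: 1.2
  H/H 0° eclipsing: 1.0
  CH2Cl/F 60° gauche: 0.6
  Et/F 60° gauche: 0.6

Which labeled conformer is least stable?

B

A (staggered): CH2Cl(0°)/F(60°) gauche 0.6; CH2Cl(0°)/F(300°) gauche 0.6; Et(120°)/F(60°) gauche 0.6 → 1.8 kcal/mol.
B (eclipsed): CH2Cl(0°)/H(0°) eclipsed 1.9; Et(120°)/F(120°) eclipsed 2.6; H(240°)/F(240°) eclipsed 1.2 → 5.7 kcal/mol.
B has the highest total (5.7 kcal/mol).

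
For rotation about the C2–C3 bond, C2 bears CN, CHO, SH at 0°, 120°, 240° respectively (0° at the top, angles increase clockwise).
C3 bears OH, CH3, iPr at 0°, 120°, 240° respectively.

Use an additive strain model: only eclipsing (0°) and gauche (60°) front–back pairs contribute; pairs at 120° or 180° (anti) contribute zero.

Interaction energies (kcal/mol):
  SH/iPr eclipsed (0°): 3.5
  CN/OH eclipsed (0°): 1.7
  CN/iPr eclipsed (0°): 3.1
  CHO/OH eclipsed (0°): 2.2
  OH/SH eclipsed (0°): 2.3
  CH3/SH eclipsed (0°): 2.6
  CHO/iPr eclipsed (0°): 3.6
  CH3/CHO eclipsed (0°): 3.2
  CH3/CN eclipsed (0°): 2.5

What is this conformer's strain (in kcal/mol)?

8.4 kcal/mol

This conformer (eclipsed): CN–OH eclipsed, CHO–CH3 eclipsed, SH–iPr eclipsed; 1.7 + 3.2 + 3.5 = 8.4 kcal/mol.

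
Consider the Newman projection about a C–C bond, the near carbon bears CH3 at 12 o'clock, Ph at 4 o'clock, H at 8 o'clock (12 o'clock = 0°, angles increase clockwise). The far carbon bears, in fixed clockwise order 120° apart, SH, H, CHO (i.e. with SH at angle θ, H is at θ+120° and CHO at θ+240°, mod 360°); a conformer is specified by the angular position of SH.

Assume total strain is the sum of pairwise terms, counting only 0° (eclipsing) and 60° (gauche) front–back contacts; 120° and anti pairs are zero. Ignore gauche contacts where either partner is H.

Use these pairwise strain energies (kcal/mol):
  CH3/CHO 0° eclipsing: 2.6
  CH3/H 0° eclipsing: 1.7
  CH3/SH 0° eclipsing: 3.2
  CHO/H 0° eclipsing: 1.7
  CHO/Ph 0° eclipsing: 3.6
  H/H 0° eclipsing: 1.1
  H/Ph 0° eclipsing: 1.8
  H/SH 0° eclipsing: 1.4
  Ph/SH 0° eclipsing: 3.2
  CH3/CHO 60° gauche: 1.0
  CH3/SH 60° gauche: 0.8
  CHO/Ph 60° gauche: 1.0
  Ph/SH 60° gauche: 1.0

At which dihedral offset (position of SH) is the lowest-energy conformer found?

SH at 0° is eclipsed. CH3 at 0° is eclipsed with SH at 0° (3.2); Ph at 120° is eclipsed with H at 120° (1.8); H at 240° is eclipsed with CHO at 240° (1.7). Total 6.7 kcal/mol.
SH at 60° is staggered. CH3 at 0° is gauche with SH at 60° (0.8); CH3 at 0° is gauche with CHO at 300° (1.0); Ph at 120° is gauche with SH at 60° (1.0). Total 2.8 kcal/mol.
SH at 120° is eclipsed. CH3 at 0° is eclipsed with CHO at 0° (2.6); Ph at 120° is eclipsed with SH at 120° (3.2); H at 240° is eclipsed with H at 240° (1.1). Total 6.9 kcal/mol.
SH at 180° is staggered. CH3 at 0° is gauche with CHO at 60° (1.0); Ph at 120° is gauche with SH at 180° (1.0); Ph at 120° is gauche with CHO at 60° (1.0). Total 3.0 kcal/mol.
SH at 240° is eclipsed. CH3 at 0° is eclipsed with H at 0° (1.7); Ph at 120° is eclipsed with CHO at 120° (3.6); H at 240° is eclipsed with SH at 240° (1.4). Total 6.7 kcal/mol.
SH at 300° is staggered. CH3 at 0° is gauche with SH at 300° (0.8); Ph at 120° is gauche with CHO at 180° (1.0). Total 1.8 kcal/mol.
The minimum (1.8 kcal/mol) occurs with SH at 300°.

300°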